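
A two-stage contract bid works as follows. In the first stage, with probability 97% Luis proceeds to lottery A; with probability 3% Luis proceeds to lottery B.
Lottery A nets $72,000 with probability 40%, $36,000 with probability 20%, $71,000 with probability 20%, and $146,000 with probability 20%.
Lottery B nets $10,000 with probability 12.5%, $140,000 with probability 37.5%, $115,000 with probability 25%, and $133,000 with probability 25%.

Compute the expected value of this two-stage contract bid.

EV(A) = 0.4 × 72000 + 0.2 × 36000 + 0.2 × 71000 + 0.2 × 146000 = 28800 + 7200 + 14200 + 29200 = 79400
EV(B) = 0.125 × 10000 + 0.375 × 140000 + 0.25 × 115000 + 0.25 × 133000 = 1250 + 52500 + 28750 + 33250 = 115750
Overall = 0.97 × 79400 + 0.03 × 115750 = 77018 + 3472.5 = 80490.5

$80,490.50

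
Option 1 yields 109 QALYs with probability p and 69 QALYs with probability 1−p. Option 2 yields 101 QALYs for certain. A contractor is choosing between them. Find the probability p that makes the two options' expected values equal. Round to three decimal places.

p = 0.800

p·109 + (1−p)·69 = 101
40p + 69 = 101
p = (101 − 69) / 40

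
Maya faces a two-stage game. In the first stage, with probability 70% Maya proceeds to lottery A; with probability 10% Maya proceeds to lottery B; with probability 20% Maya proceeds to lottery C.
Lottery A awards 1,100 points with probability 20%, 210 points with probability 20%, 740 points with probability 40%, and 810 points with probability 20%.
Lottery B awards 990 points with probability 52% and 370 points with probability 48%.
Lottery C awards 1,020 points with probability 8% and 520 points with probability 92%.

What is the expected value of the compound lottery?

EV(A) = 0.2 × 1100 + 0.2 × 210 + 0.4 × 740 + 0.2 × 810 = 220 + 42 + 296 + 162 = 720
EV(B) = 0.52 × 990 + 0.48 × 370 = 514.8 + 177.6 = 692.4
EV(C) = 0.08 × 1020 + 0.92 × 520 = 81.6 + 478.4 = 560
Overall = 0.7 × 720 + 0.1 × 692.4 + 0.2 × 560 = 504 + 69.24 + 112 = 685.24

685.24 points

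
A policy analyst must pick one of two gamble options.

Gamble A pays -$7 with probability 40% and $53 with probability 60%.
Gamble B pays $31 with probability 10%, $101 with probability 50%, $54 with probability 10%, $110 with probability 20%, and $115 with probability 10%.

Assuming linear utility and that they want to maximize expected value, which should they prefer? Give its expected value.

Gamble B ($92.50)

Gamble A = 0.4 × (-7) + 0.6 × 53 = -2.8 + 31.8 = 29
Gamble B = 0.1 × 31 + 0.5 × 101 + 0.1 × 54 + 0.2 × 110 + 0.1 × 115 = 3.1 + 50.5 + 5.4 + 22 + 11.5 = 92.5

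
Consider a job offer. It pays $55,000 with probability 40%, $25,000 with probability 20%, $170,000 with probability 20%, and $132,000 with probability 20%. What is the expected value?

EV = 0.4 × 55000 + 0.2 × 25000 + 0.2 × 170000 + 0.2 × 132000 = 22000 + 5000 + 34000 + 26400 = 87400

$87,400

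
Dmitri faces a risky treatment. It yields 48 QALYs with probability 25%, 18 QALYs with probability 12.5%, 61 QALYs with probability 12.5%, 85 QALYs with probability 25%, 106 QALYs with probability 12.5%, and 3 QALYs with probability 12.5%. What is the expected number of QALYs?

EV = 0.25 × 48 + 0.125 × 18 + 0.125 × 61 + 0.25 × 85 + 0.125 × 106 + 0.125 × 3 = 12 + 2.25 + 7.625 + 21.25 + 13.25 + 0.375 = 56.75

56.75 QALYs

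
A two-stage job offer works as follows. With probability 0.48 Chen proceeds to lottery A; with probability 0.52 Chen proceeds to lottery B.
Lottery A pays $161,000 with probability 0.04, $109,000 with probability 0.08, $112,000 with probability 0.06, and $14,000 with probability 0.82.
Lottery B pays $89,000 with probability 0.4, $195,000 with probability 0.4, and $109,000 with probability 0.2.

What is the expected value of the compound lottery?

EV(A) = 0.04 × 161000 + 0.08 × 109000 + 0.06 × 112000 + 0.82 × 14000 = 6440 + 8720 + 6720 + 11480 = 33360
EV(B) = 0.4 × 89000 + 0.4 × 195000 + 0.2 × 109000 = 35600 + 78000 + 21800 = 135400
Overall = 0.48 × 33360 + 0.52 × 135400 = 16012.8 + 70408 = 86420.8

$86,420.80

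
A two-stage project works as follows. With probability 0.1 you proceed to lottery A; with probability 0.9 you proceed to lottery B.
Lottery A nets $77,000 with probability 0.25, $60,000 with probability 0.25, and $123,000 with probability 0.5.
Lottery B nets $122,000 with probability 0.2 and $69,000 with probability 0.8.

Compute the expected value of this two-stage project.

$81,215

EV(A) = 0.25 × 77000 + 0.25 × 60000 + 0.5 × 123000 = 19250 + 15000 + 61500 = 95750
EV(B) = 0.2 × 122000 + 0.8 × 69000 = 24400 + 55200 = 79600
Overall = 0.1 × 95750 + 0.9 × 79600 = 9575 + 71640 = 81215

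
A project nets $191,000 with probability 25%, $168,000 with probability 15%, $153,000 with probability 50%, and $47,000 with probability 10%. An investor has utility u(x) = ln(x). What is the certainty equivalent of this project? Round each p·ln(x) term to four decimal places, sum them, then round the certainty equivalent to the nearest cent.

$145,757.56

E[u] = 0.25·ln(191000) + 0.15·ln(168000) + 0.5·ln(153000) + 0.1·ln(47000) = 3.0400 + 1.8048 + 5.9691 + 1.0758 = 11.8897
CE = e^11.8897 ≈ 145757.56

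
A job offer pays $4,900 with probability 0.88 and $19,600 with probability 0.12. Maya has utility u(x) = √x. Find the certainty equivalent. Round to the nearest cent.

E[u] = 0.88·√4900 + 0.12·√19600 = 0.88·70 + 0.12·140 = 78.4
CE = (78.4)² = 6146.56

$6,146.56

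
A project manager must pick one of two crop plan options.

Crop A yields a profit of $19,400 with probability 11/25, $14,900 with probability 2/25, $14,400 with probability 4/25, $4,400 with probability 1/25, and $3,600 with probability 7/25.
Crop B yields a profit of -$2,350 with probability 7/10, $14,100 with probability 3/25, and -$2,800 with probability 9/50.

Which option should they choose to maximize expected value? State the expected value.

Crop A = 11/25 × 19400 + 2/25 × 14900 + 4/25 × 14400 + 1/25 × 4400 + 7/25 × 3600 = 8536 + 1192 + 2304 + 176 + 1008 = 13216
Crop B = 7/10 × (-2350) + 3/25 × 14100 + 9/50 × (-2800) = -1645 + 1692 − 504 = -457

Crop A ($13,216)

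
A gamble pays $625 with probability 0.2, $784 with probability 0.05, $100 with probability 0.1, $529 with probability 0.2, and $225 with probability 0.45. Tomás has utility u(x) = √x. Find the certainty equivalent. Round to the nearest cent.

E[u] = 0.2·√625 + 0.05·√784 + 0.1·√100 + 0.2·√529 + 0.45·√225 = 0.2·25 + 0.05·28 + 0.1·10 + 0.2·23 + 0.45·15 = 18.75
CE = (18.75)² = 351.5625

$351.56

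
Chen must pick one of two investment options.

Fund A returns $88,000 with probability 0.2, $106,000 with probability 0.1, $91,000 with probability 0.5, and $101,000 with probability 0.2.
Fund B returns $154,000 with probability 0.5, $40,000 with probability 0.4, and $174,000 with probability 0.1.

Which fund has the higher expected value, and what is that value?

Fund A = 0.2 × 88000 + 0.1 × 106000 + 0.5 × 91000 + 0.2 × 101000 = 17600 + 10600 + 45500 + 20200 = 93900
Fund B = 0.5 × 154000 + 0.4 × 40000 + 0.1 × 174000 = 77000 + 16000 + 17400 = 110400

Fund B ($110,400)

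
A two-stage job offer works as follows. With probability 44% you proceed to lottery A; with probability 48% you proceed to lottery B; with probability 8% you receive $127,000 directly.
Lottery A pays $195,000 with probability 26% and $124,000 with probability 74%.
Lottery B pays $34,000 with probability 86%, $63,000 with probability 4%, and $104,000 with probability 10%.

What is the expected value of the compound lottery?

$93,079.20

EV(A) = 0.26 × 195000 + 0.74 × 124000 = 50700 + 91760 = 142460
EV(B) = 0.86 × 34000 + 0.04 × 63000 + 0.1 × 104000 = 29240 + 2520 + 10400 = 42160
Branch C: 127000 (certain)
Overall = 0.44 × 142460 + 0.48 × 42160 + 0.08 × 127000 = 62682.4 + 20236.8 + 10160 = 93079.2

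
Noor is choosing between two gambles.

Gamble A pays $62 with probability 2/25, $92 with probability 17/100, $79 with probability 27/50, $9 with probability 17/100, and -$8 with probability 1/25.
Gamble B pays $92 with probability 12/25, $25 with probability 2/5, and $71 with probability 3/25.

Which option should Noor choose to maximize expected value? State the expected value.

Gamble A = 2/25 × 62 + 17/100 × 92 + 27/50 × 79 + 17/100 × 9 + 1/25 × (-8) = 4.96 + 15.64 + 42.66 + 1.53 − 0.32 = 64.47
Gamble B = 12/25 × 92 + 2/5 × 25 + 3/25 × 71 = 44.16 + 10 + 8.52 = 62.68

Gamble A ($64.47)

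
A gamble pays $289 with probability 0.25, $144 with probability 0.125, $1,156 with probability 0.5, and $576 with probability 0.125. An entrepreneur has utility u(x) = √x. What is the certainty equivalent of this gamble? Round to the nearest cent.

$663.06

E[u] = 0.25·√289 + 0.125·√144 + 0.5·√1156 + 0.125·√576 = 0.25·17 + 0.125·12 + 0.5·34 + 0.125·24 = 25.75
CE = (25.75)² = 663.0625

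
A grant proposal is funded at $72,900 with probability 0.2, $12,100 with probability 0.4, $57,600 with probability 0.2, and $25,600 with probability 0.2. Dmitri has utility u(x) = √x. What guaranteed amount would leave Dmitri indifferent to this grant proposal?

$31,684

E[u] = 0.2·√72900 + 0.4·√12100 + 0.2·√57600 + 0.2·√25600 = 0.2·270 + 0.4·110 + 0.2·240 + 0.2·160 = 178
CE = (178)² = 31684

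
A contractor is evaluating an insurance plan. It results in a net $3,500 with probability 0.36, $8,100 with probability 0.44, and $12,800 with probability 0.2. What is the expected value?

$7,384

EV = 0.36 × 3500 + 0.44 × 8100 + 0.2 × 12800 = 1260 + 3564 + 2560 = 7384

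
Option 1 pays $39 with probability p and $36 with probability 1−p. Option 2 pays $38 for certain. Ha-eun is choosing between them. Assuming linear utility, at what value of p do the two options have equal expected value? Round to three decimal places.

p·39 + (1−p)·36 = 38
3p + 36 = 38
p = (38 − 36) / 3

p = 0.667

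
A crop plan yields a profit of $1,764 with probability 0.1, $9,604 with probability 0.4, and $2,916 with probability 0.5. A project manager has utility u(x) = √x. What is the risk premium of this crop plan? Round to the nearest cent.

$519.84

E[u] = 0.1·√1764 + 0.4·√9604 + 0.5·√2916 = 0.1·42 + 0.4·98 + 0.5·54 = 70.4
CE = (70.4)² = 4956.16
Risk premium = EV − CE = 5476 − 4956.16 = 519.84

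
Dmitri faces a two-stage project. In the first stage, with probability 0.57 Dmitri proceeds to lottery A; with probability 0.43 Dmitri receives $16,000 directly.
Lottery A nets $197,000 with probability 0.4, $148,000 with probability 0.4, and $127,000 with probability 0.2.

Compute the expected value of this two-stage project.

EV(A) = 0.4 × 197000 + 0.4 × 148000 + 0.2 × 127000 = 78800 + 59200 + 25400 = 163400
Branch B: 16000 (certain)
Overall = 0.57 × 163400 + 0.43 × 16000 = 93138 + 6880 = 100018

$100,018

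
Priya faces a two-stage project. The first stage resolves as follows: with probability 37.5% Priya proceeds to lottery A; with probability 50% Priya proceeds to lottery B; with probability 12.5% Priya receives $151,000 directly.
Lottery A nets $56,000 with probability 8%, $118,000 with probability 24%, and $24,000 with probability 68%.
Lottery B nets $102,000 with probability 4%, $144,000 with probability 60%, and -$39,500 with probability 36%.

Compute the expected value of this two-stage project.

EV(A) = 0.08 × 56000 + 0.24 × 118000 + 0.68 × 24000 = 4480 + 28320 + 16320 = 49120
EV(B) = 0.04 × 102000 + 0.6 × 144000 + 0.36 × (-39500) = 4080 + 86400 − 14220 = 76260
Branch C: 151000 (certain)
Overall = 0.375 × 49120 + 0.5 × 76260 + 0.125 × 151000 = 18420 + 38130 + 18875 = 75425

$75,425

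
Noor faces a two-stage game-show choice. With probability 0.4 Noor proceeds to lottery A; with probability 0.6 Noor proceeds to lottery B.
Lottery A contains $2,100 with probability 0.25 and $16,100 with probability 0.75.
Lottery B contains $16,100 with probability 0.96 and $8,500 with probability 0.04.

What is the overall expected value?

$14,517.60

EV(A) = 0.25 × 2100 + 0.75 × 16100 = 525 + 12075 = 12600
EV(B) = 0.96 × 16100 + 0.04 × 8500 = 15456 + 340 = 15796
Overall = 0.4 × 12600 + 0.6 × 15796 = 5040 + 9477.6 = 14517.6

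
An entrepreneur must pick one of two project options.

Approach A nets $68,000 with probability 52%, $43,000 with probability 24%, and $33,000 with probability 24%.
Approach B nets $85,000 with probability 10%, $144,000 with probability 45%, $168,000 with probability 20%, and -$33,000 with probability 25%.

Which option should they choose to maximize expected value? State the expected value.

Approach A = 0.52 × 68000 + 0.24 × 43000 + 0.24 × 33000 = 35360 + 10320 + 7920 = 53600
Approach B = 0.1 × 85000 + 0.45 × 144000 + 0.2 × 168000 + 0.25 × (-33000) = 8500 + 64800 + 33600 − 8250 = 98650

Approach B ($98,650)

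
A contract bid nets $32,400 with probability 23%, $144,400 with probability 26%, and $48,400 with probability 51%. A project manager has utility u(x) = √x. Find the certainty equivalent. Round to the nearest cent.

E[u] = 0.23·√32400 + 0.26·√144400 + 0.51·√48400 = 0.23·180 + 0.26·380 + 0.51·220 = 252.4
CE = (252.4)² = 63705.76

$63,705.76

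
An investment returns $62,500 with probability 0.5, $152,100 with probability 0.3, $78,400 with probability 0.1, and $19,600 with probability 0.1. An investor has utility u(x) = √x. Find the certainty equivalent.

E[u] = 0.5·√62500 + 0.3·√152100 + 0.1·√78400 + 0.1·√19600 = 0.5·250 + 0.3·390 + 0.1·280 + 0.1·140 = 284
CE = (284)² = 80656

$80,656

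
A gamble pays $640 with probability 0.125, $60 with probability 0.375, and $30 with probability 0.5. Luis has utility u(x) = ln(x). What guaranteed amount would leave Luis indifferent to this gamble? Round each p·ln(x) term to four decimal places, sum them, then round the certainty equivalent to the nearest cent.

$57.04

E[u] = 0.125·ln(640) + 0.375·ln(60) + 0.5·ln(30) = 0.8077 + 1.5354 + 1.7006 = 4.0437
CE = e^4.0437 ≈ 57.04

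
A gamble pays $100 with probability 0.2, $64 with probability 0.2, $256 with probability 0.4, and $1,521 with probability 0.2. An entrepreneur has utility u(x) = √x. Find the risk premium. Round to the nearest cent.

$122.56

E[u] = 0.2·√100 + 0.2·√64 + 0.4·√256 + 0.2·√1521 = 0.2·10 + 0.2·8 + 0.4·16 + 0.2·39 = 17.8
CE = (17.8)² = 316.84
Risk premium = EV − CE = 439.4 − 316.84 = 122.56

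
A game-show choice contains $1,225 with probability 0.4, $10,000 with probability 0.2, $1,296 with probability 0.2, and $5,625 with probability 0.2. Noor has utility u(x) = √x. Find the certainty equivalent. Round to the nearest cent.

E[u] = 0.4·√1225 + 0.2·√10000 + 0.2·√1296 + 0.2·√5625 = 0.4·35 + 0.2·100 + 0.2·36 + 0.2·75 = 56.2
CE = (56.2)² = 3158.44

$3,158.44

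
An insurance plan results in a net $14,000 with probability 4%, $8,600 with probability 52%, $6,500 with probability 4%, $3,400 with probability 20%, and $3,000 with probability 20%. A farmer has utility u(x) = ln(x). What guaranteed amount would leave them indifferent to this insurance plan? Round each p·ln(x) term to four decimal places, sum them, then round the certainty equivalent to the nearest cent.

$5,834.83

E[u] = 0.04·ln(14000) + 0.52·ln(8600) + 0.04·ln(6500) + 0.2·ln(3400) + 0.2·ln(3000) = 0.3819 + 4.7109 + 0.3512 + 1.6263 + 1.6013 = 8.6716
CE = e^8.6716 ≈ 5834.83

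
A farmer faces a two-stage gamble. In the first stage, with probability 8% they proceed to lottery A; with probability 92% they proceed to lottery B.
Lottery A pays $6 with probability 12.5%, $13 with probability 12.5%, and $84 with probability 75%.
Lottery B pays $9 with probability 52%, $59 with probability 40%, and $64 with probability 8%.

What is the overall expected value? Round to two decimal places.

$35.96

EV(A) = 0.125 × 6 + 0.125 × 13 + 0.75 × 84 = 0.75 + 1.625 + 63 = 65.375
EV(B) = 0.52 × 9 + 0.4 × 59 + 0.08 × 64 = 4.68 + 23.6 + 5.12 = 33.4
Overall = 0.08 × 65.375 + 0.92 × 33.4 = 5.23 + 30.728 = 35.958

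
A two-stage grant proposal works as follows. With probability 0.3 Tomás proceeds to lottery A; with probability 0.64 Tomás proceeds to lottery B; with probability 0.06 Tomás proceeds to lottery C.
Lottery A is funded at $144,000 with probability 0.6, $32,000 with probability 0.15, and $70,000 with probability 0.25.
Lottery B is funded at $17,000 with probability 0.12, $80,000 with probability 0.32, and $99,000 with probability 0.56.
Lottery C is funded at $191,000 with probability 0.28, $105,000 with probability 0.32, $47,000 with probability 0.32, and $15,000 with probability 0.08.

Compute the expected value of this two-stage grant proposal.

$91,980.40

EV(A) = 0.6 × 144000 + 0.15 × 32000 + 0.25 × 70000 = 86400 + 4800 + 17500 = 108700
EV(B) = 0.12 × 17000 + 0.32 × 80000 + 0.56 × 99000 = 2040 + 25600 + 55440 = 83080
EV(C) = 0.28 × 191000 + 0.32 × 105000 + 0.32 × 47000 + 0.08 × 15000 = 53480 + 33600 + 15040 + 1200 = 103320
Overall = 0.3 × 108700 + 0.64 × 83080 + 0.06 × 103320 = 32610 + 53171.2 + 6199.2 = 91980.4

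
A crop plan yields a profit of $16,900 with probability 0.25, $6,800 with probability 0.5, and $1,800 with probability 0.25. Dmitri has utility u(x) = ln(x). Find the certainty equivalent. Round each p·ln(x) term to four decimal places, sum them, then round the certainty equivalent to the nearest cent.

$6,124.18

E[u] = 0.25·ln(16900) + 0.5·ln(6800) + 0.25·ln(1800) = 2.4338 + 4.4123 + 1.8739 = 8.7200
CE = e^8.7200 ≈ 6124.18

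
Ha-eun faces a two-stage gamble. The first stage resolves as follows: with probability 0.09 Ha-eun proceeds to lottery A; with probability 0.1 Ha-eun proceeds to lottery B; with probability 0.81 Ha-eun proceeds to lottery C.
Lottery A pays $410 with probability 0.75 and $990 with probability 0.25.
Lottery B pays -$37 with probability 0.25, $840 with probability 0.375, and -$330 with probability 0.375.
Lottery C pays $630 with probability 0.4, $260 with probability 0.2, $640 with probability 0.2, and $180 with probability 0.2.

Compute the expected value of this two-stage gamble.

$447.23

EV(A) = 0.75 × 410 + 0.25 × 990 = 307.5 + 247.5 = 555
EV(B) = 0.25 × (-37) + 0.375 × 840 + 0.375 × (-330) = -9.25 + 315 − 123.75 = 182
EV(C) = 0.4 × 630 + 0.2 × 260 + 0.2 × 640 + 0.2 × 180 = 252 + 52 + 128 + 36 = 468
Overall = 0.09 × 555 + 0.1 × 182 + 0.81 × 468 = 49.95 + 18.2 + 379.08 = 447.23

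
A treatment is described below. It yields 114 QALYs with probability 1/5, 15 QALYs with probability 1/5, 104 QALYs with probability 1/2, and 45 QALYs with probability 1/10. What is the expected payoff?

82.3 QALYs

EV = 1/5 × 114 + 1/5 × 15 + 1/2 × 104 + 1/10 × 45 = 22.8 + 3 + 52 + 4.5 = 82.3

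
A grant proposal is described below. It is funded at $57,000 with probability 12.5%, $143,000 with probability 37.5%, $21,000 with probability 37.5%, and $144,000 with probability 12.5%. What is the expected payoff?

EV = 0.125 × 57000 + 0.375 × 143000 + 0.375 × 21000 + 0.125 × 144000 = 7125 + 53625 + 7875 + 18000 = 86625

$86,625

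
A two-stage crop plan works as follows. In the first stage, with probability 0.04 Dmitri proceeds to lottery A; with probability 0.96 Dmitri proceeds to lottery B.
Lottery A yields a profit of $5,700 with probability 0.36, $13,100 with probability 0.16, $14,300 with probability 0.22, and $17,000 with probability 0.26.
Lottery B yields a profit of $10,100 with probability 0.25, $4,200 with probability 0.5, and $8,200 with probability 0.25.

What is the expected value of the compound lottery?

$6,876.56

EV(A) = 0.36 × 5700 + 0.16 × 13100 + 0.22 × 14300 + 0.26 × 17000 = 2052 + 2096 + 3146 + 4420 = 11714
EV(B) = 0.25 × 10100 + 0.5 × 4200 + 0.25 × 8200 = 2525 + 2100 + 2050 = 6675
Overall = 0.04 × 11714 + 0.96 × 6675 = 468.56 + 6408 = 6876.56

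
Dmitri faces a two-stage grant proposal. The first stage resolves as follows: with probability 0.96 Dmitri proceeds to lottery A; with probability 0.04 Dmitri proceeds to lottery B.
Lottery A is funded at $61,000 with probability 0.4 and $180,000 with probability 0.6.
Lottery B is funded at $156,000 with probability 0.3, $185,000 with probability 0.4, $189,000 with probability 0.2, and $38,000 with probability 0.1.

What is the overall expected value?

$133,600

EV(A) = 0.4 × 61000 + 0.6 × 180000 = 24400 + 108000 = 132400
EV(B) = 0.3 × 156000 + 0.4 × 185000 + 0.2 × 189000 + 0.1 × 38000 = 46800 + 74000 + 37800 + 3800 = 162400
Overall = 0.96 × 132400 + 0.04 × 162400 = 127104 + 6496 = 133600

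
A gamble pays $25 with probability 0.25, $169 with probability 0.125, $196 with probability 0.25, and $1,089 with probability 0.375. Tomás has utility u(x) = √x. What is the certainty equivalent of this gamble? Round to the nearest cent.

E[u] = 0.25·√25 + 0.125·√169 + 0.25·√196 + 0.375·√1089 = 0.25·5 + 0.125·13 + 0.25·14 + 0.375·33 = 18.75
CE = (18.75)² = 351.5625

$351.56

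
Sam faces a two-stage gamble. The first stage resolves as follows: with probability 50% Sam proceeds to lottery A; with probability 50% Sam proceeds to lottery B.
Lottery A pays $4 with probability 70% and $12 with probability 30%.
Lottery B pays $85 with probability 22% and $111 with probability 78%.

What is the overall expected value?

EV(A) = 0.7 × 4 + 0.3 × 12 = 2.8 + 3.6 = 6.4
EV(B) = 0.22 × 85 + 0.78 × 111 = 18.7 + 86.58 = 105.28
Overall = 0.5 × 6.4 + 0.5 × 105.28 = 3.2 + 52.64 = 55.84

$55.84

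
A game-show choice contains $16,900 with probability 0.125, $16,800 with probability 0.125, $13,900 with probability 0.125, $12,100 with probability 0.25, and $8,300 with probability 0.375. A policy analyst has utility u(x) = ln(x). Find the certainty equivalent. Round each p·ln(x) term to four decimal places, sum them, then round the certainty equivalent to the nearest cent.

$11,610.90

E[u] = 0.125·ln(16900) + 0.125·ln(16800) + 0.125·ln(13900) + 0.25·ln(12100) + 0.375·ln(8300) = 1.2169 + 1.2161 + 1.1925 + 2.3502 + 3.3840 = 9.3597
CE = e^9.3597 ≈ 11610.90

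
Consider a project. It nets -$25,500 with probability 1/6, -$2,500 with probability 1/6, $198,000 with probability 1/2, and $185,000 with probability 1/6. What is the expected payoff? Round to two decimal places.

$125,166.67

EV = 1/6 × (-25500) + 1/6 × (-2500) + 1/2 × 198000 + 1/6 × 185000 = -4250 − 416.6667 + 99000 + 30833.3333 = 125166.6667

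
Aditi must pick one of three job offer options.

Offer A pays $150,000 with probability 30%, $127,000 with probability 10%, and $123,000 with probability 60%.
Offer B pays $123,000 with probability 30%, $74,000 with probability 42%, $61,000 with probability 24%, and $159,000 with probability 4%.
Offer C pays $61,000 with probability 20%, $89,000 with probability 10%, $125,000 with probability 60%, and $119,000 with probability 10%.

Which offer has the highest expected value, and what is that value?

Offer A = 0.3 × 150000 + 0.1 × 127000 + 0.6 × 123000 = 45000 + 12700 + 73800 = 131500
Offer B = 0.3 × 123000 + 0.42 × 74000 + 0.24 × 61000 + 0.04 × 159000 = 36900 + 31080 + 14640 + 6360 = 88980
Offer C = 0.2 × 61000 + 0.1 × 89000 + 0.6 × 125000 + 0.1 × 119000 = 12200 + 8900 + 75000 + 11900 = 108000

Offer A ($131,500)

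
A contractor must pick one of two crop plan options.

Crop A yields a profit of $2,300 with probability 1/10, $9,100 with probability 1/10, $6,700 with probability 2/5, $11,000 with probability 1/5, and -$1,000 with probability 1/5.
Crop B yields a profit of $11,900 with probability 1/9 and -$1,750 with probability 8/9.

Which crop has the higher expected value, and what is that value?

Crop A = 1/10 × 2300 + 1/10 × 9100 + 2/5 × 6700 + 1/5 × 11000 + 1/5 × (-1000) = 230 + 910 + 2680 + 2200 − 200 = 5820
Crop B = 1/9 × 11900 + 8/9 × (-1750) = 1322.2222 − 1555.5556 = -233.3333

Crop A ($5,820)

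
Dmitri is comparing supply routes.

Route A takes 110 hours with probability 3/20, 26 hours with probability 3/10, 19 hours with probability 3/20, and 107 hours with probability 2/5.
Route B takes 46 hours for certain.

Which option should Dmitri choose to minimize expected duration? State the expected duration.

Route A = 3/20 × 110 + 3/10 × 26 + 3/20 × 19 + 2/5 × 107 = 16.5 + 7.8 + 2.85 + 42.8 = 69.95
Route B: 46 (certain)

Route B (46 hours)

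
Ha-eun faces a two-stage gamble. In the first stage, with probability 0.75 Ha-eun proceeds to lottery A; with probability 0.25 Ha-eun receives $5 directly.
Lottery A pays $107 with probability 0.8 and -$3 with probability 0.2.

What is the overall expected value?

EV(A) = 0.8 × 107 + 0.2 × (-3) = 85.6 − 0.6 = 85
Branch B: 5 (certain)
Overall = 0.75 × 85 + 0.25 × 5 = 63.75 + 1.25 = 65

$65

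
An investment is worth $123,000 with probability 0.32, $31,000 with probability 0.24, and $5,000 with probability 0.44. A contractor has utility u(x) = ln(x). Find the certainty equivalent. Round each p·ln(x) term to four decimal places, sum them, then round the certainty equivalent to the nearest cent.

$21,590.31

E[u] = 0.32·ln(123000) + 0.24·ln(31000) + 0.44·ln(5000) = 3.7504 + 2.4820 + 3.7476 = 9.9800
CE = e^9.9800 ≈ 21590.31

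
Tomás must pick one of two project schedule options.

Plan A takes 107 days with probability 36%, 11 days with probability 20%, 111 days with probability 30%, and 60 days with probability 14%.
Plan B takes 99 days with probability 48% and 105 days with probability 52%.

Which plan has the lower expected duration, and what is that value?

Plan A = 0.36 × 107 + 0.2 × 11 + 0.3 × 111 + 0.14 × 60 = 38.52 + 2.2 + 33.3 + 8.4 = 82.42
Plan B = 0.48 × 99 + 0.52 × 105 = 47.52 + 54.6 = 102.12

Plan A (82.42 days)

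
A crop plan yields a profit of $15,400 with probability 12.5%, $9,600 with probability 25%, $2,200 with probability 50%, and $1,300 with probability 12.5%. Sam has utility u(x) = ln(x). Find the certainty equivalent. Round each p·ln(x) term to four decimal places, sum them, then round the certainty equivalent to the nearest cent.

$3,797.51

E[u] = 0.125·ln(15400) + 0.25·ln(9600) + 0.5·ln(2200) + 0.125·ln(1300) = 1.2053 + 2.2924 + 3.8481 + 0.8963 = 8.2421
CE = e^8.2421 ≈ 3797.51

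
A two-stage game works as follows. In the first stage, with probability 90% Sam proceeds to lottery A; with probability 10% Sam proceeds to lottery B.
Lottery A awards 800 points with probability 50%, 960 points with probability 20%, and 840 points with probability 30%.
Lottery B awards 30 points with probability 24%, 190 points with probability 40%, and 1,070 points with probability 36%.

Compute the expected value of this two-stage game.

806.44 points

EV(A) = 0.5 × 800 + 0.2 × 960 + 0.3 × 840 = 400 + 192 + 252 = 844
EV(B) = 0.24 × 30 + 0.4 × 190 + 0.36 × 1070 = 7.2 + 76 + 385.2 = 468.4
Overall = 0.9 × 844 + 0.1 × 468.4 = 759.6 + 46.84 = 806.44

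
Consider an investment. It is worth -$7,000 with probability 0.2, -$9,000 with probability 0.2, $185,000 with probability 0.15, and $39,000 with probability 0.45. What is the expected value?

EV = 0.2 × (-7000) + 0.2 × (-9000) + 0.15 × 185000 + 0.45 × 39000 = -1400 − 1800 + 27750 + 17550 = 42100

$42,100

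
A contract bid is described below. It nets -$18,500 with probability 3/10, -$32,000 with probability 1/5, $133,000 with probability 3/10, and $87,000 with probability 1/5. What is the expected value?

EV = 3/10 × (-18500) + 1/5 × (-32000) + 3/10 × 133000 + 1/5 × 87000 = -5550 − 6400 + 39900 + 17400 = 45350

$45,350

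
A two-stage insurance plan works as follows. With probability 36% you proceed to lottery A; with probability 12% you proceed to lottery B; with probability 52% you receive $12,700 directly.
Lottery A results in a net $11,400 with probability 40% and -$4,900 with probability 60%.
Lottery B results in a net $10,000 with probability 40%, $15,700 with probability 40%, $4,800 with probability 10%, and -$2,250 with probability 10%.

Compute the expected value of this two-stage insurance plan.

$8,451.40

EV(A) = 0.4 × 11400 + 0.6 × (-4900) = 4560 − 2940 = 1620
EV(B) = 0.4 × 10000 + 0.4 × 15700 + 0.1 × 4800 + 0.1 × (-2250) = 4000 + 6280 + 480 − 225 = 10535
Branch C: 12700 (certain)
Overall = 0.36 × 1620 + 0.12 × 10535 + 0.52 × 12700 = 583.2 + 1264.2 + 6604 = 8451.4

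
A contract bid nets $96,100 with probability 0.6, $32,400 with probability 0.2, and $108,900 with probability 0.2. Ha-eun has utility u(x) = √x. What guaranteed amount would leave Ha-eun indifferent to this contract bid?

E[u] = 0.6·√96100 + 0.2·√32400 + 0.2·√108900 = 0.6·310 + 0.2·180 + 0.2·330 = 288
CE = (288)² = 82944

$82,944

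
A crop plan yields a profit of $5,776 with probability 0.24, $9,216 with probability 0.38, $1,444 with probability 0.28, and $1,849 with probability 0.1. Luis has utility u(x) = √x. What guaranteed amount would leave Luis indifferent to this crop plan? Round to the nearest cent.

$4,852.52

E[u] = 0.24·√5776 + 0.38·√9216 + 0.28·√1444 + 0.1·√1849 = 0.24·76 + 0.38·96 + 0.28·38 + 0.1·43 = 69.66
CE = (69.66)² = 4852.5156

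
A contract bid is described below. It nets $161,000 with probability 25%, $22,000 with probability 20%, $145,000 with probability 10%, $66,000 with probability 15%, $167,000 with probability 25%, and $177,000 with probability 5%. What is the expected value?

$119,650

EV = 0.25 × 161000 + 0.2 × 22000 + 0.1 × 145000 + 0.15 × 66000 + 0.25 × 167000 + 0.05 × 177000 = 40250 + 4400 + 14500 + 9900 + 41750 + 8850 = 119650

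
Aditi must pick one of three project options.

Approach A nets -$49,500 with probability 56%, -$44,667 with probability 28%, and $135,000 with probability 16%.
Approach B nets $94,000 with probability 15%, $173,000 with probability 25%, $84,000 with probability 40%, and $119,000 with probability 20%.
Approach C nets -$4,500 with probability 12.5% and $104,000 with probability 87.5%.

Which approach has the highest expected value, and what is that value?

Approach B ($114,750)

Approach A = 0.56 × (-49500) + 0.28 × (-44667) + 0.16 × 135000 = -27720 − 12506.76 + 21600 = -18626.76
Approach B = 0.15 × 94000 + 0.25 × 173000 + 0.4 × 84000 + 0.2 × 119000 = 14100 + 43250 + 33600 + 23800 = 114750
Approach C = 0.125 × (-4500) + 0.875 × 104000 = -562.5 + 91000 = 90437.5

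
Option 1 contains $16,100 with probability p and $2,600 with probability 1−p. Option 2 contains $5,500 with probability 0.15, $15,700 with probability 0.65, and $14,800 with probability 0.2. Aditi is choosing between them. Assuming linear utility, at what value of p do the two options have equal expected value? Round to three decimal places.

p = 0.844

EV(Option 2) = 0.15 × 5500 + 0.65 × 15700 + 0.2 × 14800 = 825 + 10205 + 2960 = 13990
p·16100 + (1−p)·2600 = 13990
13500p + 2600 = 13990
p = (13990 − 2600) / 13500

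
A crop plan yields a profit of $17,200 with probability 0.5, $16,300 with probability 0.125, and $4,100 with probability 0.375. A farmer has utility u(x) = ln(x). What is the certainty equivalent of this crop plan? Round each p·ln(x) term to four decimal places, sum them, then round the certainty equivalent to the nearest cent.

E[u] = 0.5·ln(17200) + 0.125·ln(16300) + 0.375·ln(4100) = 4.8763 + 1.2124 + 3.1195 = 9.2082
CE = e^9.2082 ≈ 9978.62

$9,978.62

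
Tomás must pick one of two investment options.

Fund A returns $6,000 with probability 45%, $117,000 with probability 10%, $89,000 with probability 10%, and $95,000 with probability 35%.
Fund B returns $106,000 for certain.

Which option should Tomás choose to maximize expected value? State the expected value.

Fund A = 0.45 × 6000 + 0.1 × 117000 + 0.1 × 89000 + 0.35 × 95000 = 2700 + 11700 + 8900 + 33250 = 56550
Fund B: 106000 (certain)

Fund B ($106,000)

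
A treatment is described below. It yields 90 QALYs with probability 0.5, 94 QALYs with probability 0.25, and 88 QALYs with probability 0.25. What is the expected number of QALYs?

EV = 0.5 × 90 + 0.25 × 94 + 0.25 × 88 = 45 + 23.5 + 22 = 90.5

90.5 QALYs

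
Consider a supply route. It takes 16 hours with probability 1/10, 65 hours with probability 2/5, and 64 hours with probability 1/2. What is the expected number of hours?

EV = 1/10 × 16 + 2/5 × 65 + 1/2 × 64 = 1.6 + 26 + 32 = 59.6

59.6 hours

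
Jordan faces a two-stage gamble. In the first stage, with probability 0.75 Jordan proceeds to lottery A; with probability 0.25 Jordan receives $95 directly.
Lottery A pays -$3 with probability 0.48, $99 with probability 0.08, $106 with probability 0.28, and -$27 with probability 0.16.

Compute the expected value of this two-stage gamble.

$47.63

EV(A) = 0.48 × (-3) + 0.08 × 99 + 0.28 × 106 + 0.16 × (-27) = -1.44 + 7.92 + 29.68 − 4.32 = 31.84
Branch B: 95 (certain)
Overall = 0.75 × 31.84 + 0.25 × 95 = 23.88 + 23.75 = 47.63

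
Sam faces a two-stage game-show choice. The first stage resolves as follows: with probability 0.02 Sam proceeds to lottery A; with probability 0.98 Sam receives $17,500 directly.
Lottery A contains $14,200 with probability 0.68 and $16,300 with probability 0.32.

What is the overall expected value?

$17,447.44

EV(A) = 0.68 × 14200 + 0.32 × 16300 = 9656 + 5216 = 14872
Branch B: 17500 (certain)
Overall = 0.02 × 14872 + 0.98 × 17500 = 297.44 + 17150 = 17447.44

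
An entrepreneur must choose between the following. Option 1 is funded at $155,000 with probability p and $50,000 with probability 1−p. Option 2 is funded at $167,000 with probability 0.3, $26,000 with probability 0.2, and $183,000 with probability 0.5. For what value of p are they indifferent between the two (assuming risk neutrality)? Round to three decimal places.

p = 0.922

EV(Option 2) = 0.3 × 167000 + 0.2 × 26000 + 0.5 × 183000 = 50100 + 5200 + 91500 = 146800
p·155000 + (1−p)·50000 = 146800
105000p + 50000 = 146800
p = (146800 − 50000) / 105000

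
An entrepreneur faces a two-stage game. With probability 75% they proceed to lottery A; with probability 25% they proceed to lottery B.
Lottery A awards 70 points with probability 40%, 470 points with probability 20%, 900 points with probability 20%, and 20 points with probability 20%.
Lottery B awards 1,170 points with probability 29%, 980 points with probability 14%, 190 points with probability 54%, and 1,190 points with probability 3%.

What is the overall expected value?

383.2 points

EV(A) = 0.4 × 70 + 0.2 × 470 + 0.2 × 900 + 0.2 × 20 = 28 + 94 + 180 + 4 = 306
EV(B) = 0.29 × 1170 + 0.14 × 980 + 0.54 × 190 + 0.03 × 1190 = 339.3 + 137.2 + 102.6 + 35.7 = 614.8
Overall = 0.75 × 306 + 0.25 × 614.8 = 229.5 + 153.7 = 383.2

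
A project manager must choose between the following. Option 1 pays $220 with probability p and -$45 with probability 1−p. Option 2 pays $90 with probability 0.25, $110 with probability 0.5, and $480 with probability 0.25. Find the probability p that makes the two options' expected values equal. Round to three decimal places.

EV(Option 2) = 0.25 × 90 + 0.5 × 110 + 0.25 × 480 = 22.5 + 55 + 120 = 197.5
p·220 + (1−p)·(-45) = 197.5
265p − 45 = 197.5
p = (197.5 + 45) / 265

p = 0.915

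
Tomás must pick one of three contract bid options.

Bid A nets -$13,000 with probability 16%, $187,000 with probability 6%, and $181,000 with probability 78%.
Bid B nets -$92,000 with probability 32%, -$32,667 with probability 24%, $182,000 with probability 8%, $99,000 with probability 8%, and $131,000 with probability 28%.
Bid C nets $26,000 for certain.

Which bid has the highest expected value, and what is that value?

Bid A = 0.16 × (-13000) + 0.06 × 187000 + 0.78 × 181000 = -2080 + 11220 + 141180 = 150320
Bid B = 0.32 × (-92000) + 0.24 × (-32667) + 0.08 × 182000 + 0.08 × 99000 + 0.28 × 131000 = -29440 − 7840.08 + 14560 + 7920 + 36680 = 21879.92
Bid C: 26000 (certain)

Bid A ($150,320)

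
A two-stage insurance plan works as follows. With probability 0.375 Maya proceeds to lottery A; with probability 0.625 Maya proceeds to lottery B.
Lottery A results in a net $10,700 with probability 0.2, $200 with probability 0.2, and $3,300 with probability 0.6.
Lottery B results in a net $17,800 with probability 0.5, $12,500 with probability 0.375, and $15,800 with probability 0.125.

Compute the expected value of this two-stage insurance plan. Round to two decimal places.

EV(A) = 0.2 × 10700 + 0.2 × 200 + 0.6 × 3300 = 2140 + 40 + 1980 = 4160
EV(B) = 0.5 × 17800 + 0.375 × 12500 + 0.125 × 15800 = 8900 + 4687.5 + 1975 = 15562.5
Overall = 0.375 × 4160 + 0.625 × 15562.5 = 1560 + 9726.5625 = 11286.5625

$11,286.56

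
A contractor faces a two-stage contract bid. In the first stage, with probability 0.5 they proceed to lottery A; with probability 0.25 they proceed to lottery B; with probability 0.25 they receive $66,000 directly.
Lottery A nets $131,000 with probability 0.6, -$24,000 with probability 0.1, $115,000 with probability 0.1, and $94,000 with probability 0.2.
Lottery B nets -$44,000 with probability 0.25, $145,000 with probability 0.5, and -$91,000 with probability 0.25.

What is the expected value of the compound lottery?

$79,437.50

EV(A) = 0.6 × 131000 + 0.1 × (-24000) + 0.1 × 115000 + 0.2 × 94000 = 78600 − 2400 + 11500 + 18800 = 106500
EV(B) = 0.25 × (-44000) + 0.5 × 145000 + 0.25 × (-91000) = -11000 + 72500 − 22750 = 38750
Branch C: 66000 (certain)
Overall = 0.5 × 106500 + 0.25 × 38750 + 0.25 × 66000 = 53250 + 9687.5 + 16500 = 79437.5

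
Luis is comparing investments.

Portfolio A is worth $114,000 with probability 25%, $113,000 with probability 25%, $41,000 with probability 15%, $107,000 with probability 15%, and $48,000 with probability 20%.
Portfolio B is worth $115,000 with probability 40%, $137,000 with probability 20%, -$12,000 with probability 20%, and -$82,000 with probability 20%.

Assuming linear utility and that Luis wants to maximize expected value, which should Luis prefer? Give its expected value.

Portfolio A ($88,550)

Portfolio A = 0.25 × 114000 + 0.25 × 113000 + 0.15 × 41000 + 0.15 × 107000 + 0.2 × 48000 = 28500 + 28250 + 6150 + 16050 + 9600 = 88550
Portfolio B = 0.4 × 115000 + 0.2 × 137000 + 0.2 × (-12000) + 0.2 × (-82000) = 46000 + 27400 − 2400 − 16400 = 54600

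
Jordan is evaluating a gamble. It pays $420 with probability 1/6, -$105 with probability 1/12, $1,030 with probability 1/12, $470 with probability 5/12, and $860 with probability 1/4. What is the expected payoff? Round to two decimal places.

EV = 1/6 × 420 + 1/12 × (-105) + 1/12 × 1030 + 5/12 × 470 + 1/4 × 860 = 70 − 8.75 + 85.8333 + 195.8333 + 215 = 557.9167

$557.92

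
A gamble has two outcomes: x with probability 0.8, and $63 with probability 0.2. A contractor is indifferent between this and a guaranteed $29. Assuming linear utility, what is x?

x = $20.50

0.8·x + 0.2·63 = 29
0.8·x = 29 − 12.6 = 16.4
x = 16.4 / 0.8 = 20.5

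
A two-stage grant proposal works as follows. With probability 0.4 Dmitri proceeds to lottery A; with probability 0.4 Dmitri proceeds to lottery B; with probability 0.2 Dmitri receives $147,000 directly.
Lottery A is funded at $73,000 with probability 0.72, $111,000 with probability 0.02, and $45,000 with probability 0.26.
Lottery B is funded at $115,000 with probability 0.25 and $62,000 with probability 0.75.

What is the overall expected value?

$86,092

EV(A) = 0.72 × 73000 + 0.02 × 111000 + 0.26 × 45000 = 52560 + 2220 + 11700 = 66480
EV(B) = 0.25 × 115000 + 0.75 × 62000 = 28750 + 46500 = 75250
Branch C: 147000 (certain)
Overall = 0.4 × 66480 + 0.4 × 75250 + 0.2 × 147000 = 26592 + 30100 + 29400 = 86092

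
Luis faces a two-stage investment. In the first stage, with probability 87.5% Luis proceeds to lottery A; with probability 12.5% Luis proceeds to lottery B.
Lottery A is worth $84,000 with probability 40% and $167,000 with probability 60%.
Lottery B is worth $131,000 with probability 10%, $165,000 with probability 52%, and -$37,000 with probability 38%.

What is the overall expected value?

EV(A) = 0.4 × 84000 + 0.6 × 167000 = 33600 + 100200 = 133800
EV(B) = 0.1 × 131000 + 0.52 × 165000 + 0.38 × (-37000) = 13100 + 85800 − 14060 = 84840
Overall = 0.875 × 133800 + 0.125 × 84840 = 117075 + 10605 = 127680

$127,680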